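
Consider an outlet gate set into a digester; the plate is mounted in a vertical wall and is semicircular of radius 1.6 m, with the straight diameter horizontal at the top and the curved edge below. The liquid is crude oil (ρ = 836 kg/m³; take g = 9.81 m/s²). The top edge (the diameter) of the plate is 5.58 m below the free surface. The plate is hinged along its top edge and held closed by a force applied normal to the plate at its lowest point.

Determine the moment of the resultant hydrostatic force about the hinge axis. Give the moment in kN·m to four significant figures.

M ≈ 146.1 kN·m

γ = ρg = 836 × 9.81 / 1000 = 8.20116 kN/m³.
The centroid of a semicircle lies 4r/(3π) = 0.679061 m from the diameter, here below the top edge, so the centroid depth is h_c = 5.58 + 0.679061 = 6.25906 m.
A = πr²/2 = π × 1.6²/2 = 4.02124 m².
Resultant F = γ·h_c·A = 8.20116 × 6.25906 × 4.02124 = 206.416 kN.
I_c = (π/8 − 8/(9π))·r⁴ = 0.109757 × 1.6⁴ = 0.719303 m⁴.
Centre of pressure: y_p = y_c + I_c/(y_c·A) = 6.25906 + 0.719303/(6.25906 × 4.02124) = 6.25906 + 0.0285787 = 6.28764 m along the plane.
The resultant acts 0.679061 + 0.0285787 = 0.70764 m (along the plate) below the hinge at the top edge, so the moment about the hinge is M = F × 0.70764 = 206.416 × 0.70764 = 146.068 kN·m.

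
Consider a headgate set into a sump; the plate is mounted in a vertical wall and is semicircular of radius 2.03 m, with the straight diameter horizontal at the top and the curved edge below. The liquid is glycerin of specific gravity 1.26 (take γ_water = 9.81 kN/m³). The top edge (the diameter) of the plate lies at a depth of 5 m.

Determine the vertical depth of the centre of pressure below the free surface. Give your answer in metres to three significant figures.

γ = 1.26 × 9.81 = 12.3606 kN/m³.
The centroid of a semicircle lies 4r/(3π) = 0.861559 m from the diameter, here below the top edge, so the centroid depth is h_c = 5 + 0.861559 = 5.86156 m.
A = πr²/2 = π × 2.03²/2 = 6.47309 m².
Resultant F = γ·h_c·A = 12.3606 × 5.86156 × 6.47309 = 468.991 kN.
I_c = (π/8 − 8/(9π))·r⁴ = 0.109757 × 2.03⁴ = 1.86387 m⁴.
Centre of pressure: y_p = y_c + I_c/(y_c·A) = 5.86156 + 1.86387/(5.86156 × 6.47309) = 5.86156 + 0.0491237 = 5.91068 m along the plane.

h_p = 5.91 m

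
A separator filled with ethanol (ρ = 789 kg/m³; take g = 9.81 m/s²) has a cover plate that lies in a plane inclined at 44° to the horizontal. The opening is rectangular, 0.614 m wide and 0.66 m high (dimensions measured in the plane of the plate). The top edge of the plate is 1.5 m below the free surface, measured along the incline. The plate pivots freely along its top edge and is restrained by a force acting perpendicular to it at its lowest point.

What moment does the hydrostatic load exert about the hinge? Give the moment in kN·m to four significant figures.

γ = ρg = 789 × 9.81 / 1000 = 7.74009 kN/m³.
Let θ = 44° be the plate's angle to the horizontal; measure y along the incline from where the plane meets the free surface. Vertical depth h = y·sinθ with sinθ = 0.694658.
The centroid lies 0.66/2 = 0.33 m below the top edge, so y_c = 1.5 + 0.33 = 1.83 m and h_c = 1.83 × 0.694658 = 1.27122 m.
A = 0.614 × 0.66 = 0.40524 m².
Resultant F = γ·h_c·A = 7.74009 × 1.27122 × 0.40524 = 3.9873 kN.
I_c = b·h³/12 = 0.614 × 0.66³/12 = 0.0147102 m⁴.
Centre of pressure: y_p = y_c + I_c/(y_c·A) = 1.83 + 0.0147102/(1.83 × 0.40524) = 1.83 + 0.019836 = 1.84984 m along the plane.
The resultant acts 0.33 + 0.019836 = 0.349836 m (along the plate) below the hinge at the top edge, so the moment about the hinge is M = F × 0.349836 = 3.9873 × 0.349836 = 1.3949 kN·m.

M ≈ 1.395 kN·m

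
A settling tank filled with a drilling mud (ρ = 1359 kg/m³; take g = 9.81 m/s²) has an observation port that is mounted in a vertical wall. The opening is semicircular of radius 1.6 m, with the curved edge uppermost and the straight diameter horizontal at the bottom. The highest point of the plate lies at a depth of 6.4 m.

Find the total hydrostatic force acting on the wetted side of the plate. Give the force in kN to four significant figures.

F ≈ 392.5 kN

γ = ρg = 1359 × 9.81 / 1000 = 13.33179 kN/m³.
The centroid lies 4r/(3π) = 0.679061 m above the diameter, so r − 4r/(3π) = 1.6 − 0.679061 = 0.920939 m below the topmost point, so the centroid depth is h_c = 6.4 + 0.920939 = 7.32094 m.
A = πr²/2 = π × 1.6²/2 = 4.02124 m².
Resultant F = γ·h_c·A = 13.33179 × 7.32094 × 4.02124 = 392.478 kN.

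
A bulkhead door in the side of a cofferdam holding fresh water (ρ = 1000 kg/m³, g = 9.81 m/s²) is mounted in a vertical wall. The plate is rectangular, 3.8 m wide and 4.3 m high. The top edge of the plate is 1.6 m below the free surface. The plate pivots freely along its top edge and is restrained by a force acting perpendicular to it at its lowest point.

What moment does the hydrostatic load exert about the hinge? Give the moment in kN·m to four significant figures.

γ = ρg = 1000 × 9.81 = 9810 N/m³ = 9.81 kN/m³.
The centroid lies 4.3/2 = 2.15 m below the top edge, so the centroid depth is h_c = 1.6 + 2.15 = 3.75 m.
A = 3.8 × 4.3 = 16.34 m².
Resultant F = γ·h_c·A = 9.81 × 3.75 × 16.34 = 601.108 kN.
I_c = b·h³/12 = 3.8 × 4.3³/12 = 25.1772 m⁴.
Centre of pressure: y_p = y_c + I_c/(y_c·A) = 3.75 + 25.1772/(3.75 × 16.34) = 3.75 + 0.410889 = 4.16089 m along the plane.
The resultant acts 2.15 + 0.410889 = 2.56089 m (along the plate) below the hinge at the top edge, so the moment about the hinge is M = F × 2.56089 = 601.108 × 2.56089 = 1539.37 kN·m.

M ≈ 1539 kN·m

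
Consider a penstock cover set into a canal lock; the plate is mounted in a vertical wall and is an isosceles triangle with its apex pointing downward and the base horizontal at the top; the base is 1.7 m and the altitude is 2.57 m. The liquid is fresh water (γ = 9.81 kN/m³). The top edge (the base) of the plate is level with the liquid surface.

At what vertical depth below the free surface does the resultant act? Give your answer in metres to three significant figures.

γ = 9.81 kN/m³.
With the apex down, the centroid sits h/3 = 2.57/3 = 0.856667 m below the base (the top edge), so the centroid depth is h_c = 0.856667 m.
A = ½ × 1.7 × 2.57 = 2.1845 m².
Resultant F = γ·h_c·A = 9.81 × 0.856667 × 2.1845 = 18.3583 kN.
I_c = b·h³/36 = 1.7 × 2.57³/36 = 0.801578 m⁴.
Centre of pressure: y_p = y_c + I_c/(y_c·A) = 0.856667 + 0.801578/(0.856667 × 2.1845) = 0.856667 + 0.428333 = 1.285 m along the plane.

h_p = 1.29 m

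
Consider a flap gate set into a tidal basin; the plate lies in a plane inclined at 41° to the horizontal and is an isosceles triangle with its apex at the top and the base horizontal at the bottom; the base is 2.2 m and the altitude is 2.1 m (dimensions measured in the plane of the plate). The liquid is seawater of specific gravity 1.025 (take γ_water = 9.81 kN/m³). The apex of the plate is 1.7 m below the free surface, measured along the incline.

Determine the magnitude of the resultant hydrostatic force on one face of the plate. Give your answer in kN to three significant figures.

F ≈ 47.2 kN

γ = 1.025 × 9.81 = 10.05525 kN/m³.
Let θ = 41° be the plate's angle to the horizontal; measure y along the incline from where the plane meets the free surface. Vertical depth h = y·sinθ with sinθ = 0.656059.
With the apex up, the centroid sits 2h/3 = 2 × 2.1/3 = 1.4 m below the apex, so y_c = 1.7 + 1.4 = 3.1 m and h_c = 3.1 × 0.656059 = 2.03378 m.
A = ½ × 2.2 × 2.1 = 2.31 m².
Resultant F = γ·h_c·A = 10.05525 × 2.03378 × 2.31 = 47.2399 kN.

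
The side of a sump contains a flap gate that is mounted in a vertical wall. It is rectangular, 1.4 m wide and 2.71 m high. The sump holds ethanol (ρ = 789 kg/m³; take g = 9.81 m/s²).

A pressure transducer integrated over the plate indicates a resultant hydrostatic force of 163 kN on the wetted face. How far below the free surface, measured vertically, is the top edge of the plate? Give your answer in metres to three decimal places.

γ = ρg = 789 × 9.81 / 1000 = 7.74009 kN/m³.
A = 1.4 × 2.71 = 3.794 m².
From F = γ·h_c·A, the centroid depth is h_c = 163/(7.74009 × 3.794) = 5.55066 m.
The centroid lies 2.71/2 = 1.355 m below the top edge, so the top edge sits at h_top = 5.55066 − 1.355 = 4.19566 m below the surface.

d_top ≈ 4.196 m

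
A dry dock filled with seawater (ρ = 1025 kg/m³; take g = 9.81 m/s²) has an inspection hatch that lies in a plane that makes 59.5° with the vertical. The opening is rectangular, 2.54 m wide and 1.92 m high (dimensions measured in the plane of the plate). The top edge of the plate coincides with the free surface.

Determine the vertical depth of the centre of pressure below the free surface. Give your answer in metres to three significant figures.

γ = ρg = 1025 × 9.81 / 1000 = 10.05525 kN/m³.
The plate makes 59.5° with the vertical, i.e. θ = 90° − 59.5° = 30.5° to the horizontal. Measuring y along the incline from the free-surface line, vertical depth h = y·sinθ with sinθ = 0.507538.
The centroid lies 1.92/2 = 0.96 m below the top edge, so y_c = 0.96 m and h_c = 0.96 × 0.507538 = 0.487236 m.
A = 2.54 × 1.92 = 4.8768 m².
Resultant F = γ·h_c·A = 10.05525 × 0.487236 × 4.8768 = 23.8928 kN.
I_c = b·h³/12 = 2.54 × 1.92³/12 = 1.49815 m⁴.
Centre of pressure: y_p = y_c + I_c/(y_c·A) = 0.96 + 1.49815/(0.96 × 4.8768) = 0.96 + 0.319999 = 1.28 m along the plane.
Vertically, h_p = y_p·sinθ = 1.28 × 0.507538 = 0.649649 m.

h_p = 0.650 m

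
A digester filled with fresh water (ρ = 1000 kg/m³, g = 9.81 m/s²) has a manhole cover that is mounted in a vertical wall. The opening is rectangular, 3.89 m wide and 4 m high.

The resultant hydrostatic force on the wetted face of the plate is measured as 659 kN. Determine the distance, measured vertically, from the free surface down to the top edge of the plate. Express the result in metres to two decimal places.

d_top ≈ 2.32 m

γ = ρg = 1000 × 9.81 = 9810 N/m³ = 9.81 kN/m³.
A = 3.89 × 4 = 15.56 m².
From F = γ·h_c·A, the centroid depth is h_c = 659/(9.81 × 15.56) = 4.31725 m.
The centroid lies 4/2 = 2 m below the top edge, so the top edge sits at h_top = 4.31725 − 2 = 2.31725 m below the surface.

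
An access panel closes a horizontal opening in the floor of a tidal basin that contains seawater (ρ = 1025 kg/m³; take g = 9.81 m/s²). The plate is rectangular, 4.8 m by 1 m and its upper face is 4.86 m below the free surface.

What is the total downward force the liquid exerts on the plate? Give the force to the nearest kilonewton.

γ = ρg = 1025 × 9.81 / 1000 = 10.05525 kN/m³.
The plate is horizontal, so pressure is uniform at p = γ·h = 10.05525 × 4.86 = 48.8685 kN/m².
A = 4.8 × 1 = 4.8 m².
F = p·A = 48.8685 × 4.8 = 234.569 kN.

F ≈ 235 kN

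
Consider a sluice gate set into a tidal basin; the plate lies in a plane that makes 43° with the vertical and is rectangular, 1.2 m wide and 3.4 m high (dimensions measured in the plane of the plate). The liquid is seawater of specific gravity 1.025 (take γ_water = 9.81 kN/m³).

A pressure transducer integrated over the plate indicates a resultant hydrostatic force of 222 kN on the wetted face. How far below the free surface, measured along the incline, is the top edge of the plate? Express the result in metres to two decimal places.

γ = 1.025 × 9.81 = 10.05525 kN/m³.
A = 1.2 × 3.4 = 4.08 m².
From F = γ·h_c·A, the centroid depth is h_c = 222/(10.05525 × 4.08) = 5.41128 m.
The plate makes 43° with the vertical, i.e. θ = 90° − 43° = 47° to the horizontal. Measuring y along the incline from the free-surface line, vertical depth h = y·sinθ with sinθ = 0.731354.
Along the incline, y_c = h_c/sinθ = 5.41128/0.731354 = 7.39899 m.
The centroid lies 3.4/2 = 1.7 m below the top edge, so the top edge sits at y_top = 7.39899 − 1.7 = 5.69899 m along the incline.

y_top ≈ 5.70 m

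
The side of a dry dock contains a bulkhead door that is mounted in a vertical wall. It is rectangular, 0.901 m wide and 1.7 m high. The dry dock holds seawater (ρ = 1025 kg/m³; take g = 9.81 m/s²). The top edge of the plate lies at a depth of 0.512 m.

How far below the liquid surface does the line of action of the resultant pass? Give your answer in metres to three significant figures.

γ = ρg = 1025 × 9.81 / 1000 = 10.05525 kN/m³.
The centroid lies 1.7/2 = 0.85 m below the top edge, so the centroid depth is h_c = 0.512 + 0.85 = 1.362 m.
A = 0.901 × 1.7 = 1.5317 m².
Resultant F = γ·h_c·A = 10.05525 × 1.362 × 1.5317 = 20.977 kN.
I_c = b·h³/12 = 0.901 × 1.7³/12 = 0.368884 m⁴.
Centre of pressure: y_p = y_c + I_c/(y_c·A) = 1.362 + 0.368884/(1.362 × 1.5317) = 1.362 + 0.176823 = 1.53882 m along the plane.

h_p = 1.54 m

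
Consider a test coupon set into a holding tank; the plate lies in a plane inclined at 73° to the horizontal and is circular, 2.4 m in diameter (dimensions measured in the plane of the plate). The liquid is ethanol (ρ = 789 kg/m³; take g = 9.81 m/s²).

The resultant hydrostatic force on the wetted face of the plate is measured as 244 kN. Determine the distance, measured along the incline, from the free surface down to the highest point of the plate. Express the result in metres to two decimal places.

γ = ρg = 789 × 9.81 / 1000 = 7.74009 kN/m³.
A = π(1.2)² = 4.52389 m².
From F = γ·h_c·A, the centroid depth is h_c = 244/(7.74009 × 4.52389) = 6.96838 m.
Let θ = 73° be the plate's angle to the horizontal; measure y along the incline from where the plane meets the free surface. Vertical depth h = y·sinθ with sinθ = 0.956305.
Along the incline, y_c = h_c/sinθ = 6.96838/0.956305 = 7.28678 m.
The centroid is at the centre, 1.2 m below the top of the plate, so the highest point sits at y_top = 7.28678 − 1.2 = 6.08678 m along the incline.

y_top ≈ 6.09 m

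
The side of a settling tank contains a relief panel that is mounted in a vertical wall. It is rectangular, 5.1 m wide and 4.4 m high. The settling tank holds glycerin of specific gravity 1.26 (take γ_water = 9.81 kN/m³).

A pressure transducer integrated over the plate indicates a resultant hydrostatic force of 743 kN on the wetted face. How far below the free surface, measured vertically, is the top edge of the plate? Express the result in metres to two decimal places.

γ = 1.26 × 9.81 = 12.3606 kN/m³.
A = 5.1 × 4.4 = 22.44 m².
From F = γ·h_c·A, the centroid depth is h_c = 743/(12.3606 × 22.44) = 2.67871 m.
The centroid lies 4.4/2 = 2.2 m below the top edge, so the top edge sits at h_top = 2.67871 − 2.2 = 0.47871 m below the surface.

d_top ≈ 0.48 m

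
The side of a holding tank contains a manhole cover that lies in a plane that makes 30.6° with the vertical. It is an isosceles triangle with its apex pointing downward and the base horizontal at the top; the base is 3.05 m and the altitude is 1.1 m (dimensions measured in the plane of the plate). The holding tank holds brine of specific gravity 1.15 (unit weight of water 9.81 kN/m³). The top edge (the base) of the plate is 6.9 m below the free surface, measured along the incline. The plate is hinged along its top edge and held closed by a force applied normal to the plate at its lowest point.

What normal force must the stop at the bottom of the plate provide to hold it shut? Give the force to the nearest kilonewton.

γ = 1.15 × 9.81 = 11.2815 kN/m³.
The plate makes 30.6° with the vertical, i.e. θ = 90° − 30.6° = 59.4° to the horizontal. Measuring y along the incline from the free-surface line, vertical depth h = y·sinθ with sinθ = 0.860742.
With the apex down, the centroid sits h/3 = 1.1/3 = 0.366667 m below the base (the top edge), so y_c = 6.9 + 0.366667 = 7.26667 m and h_c = 7.26667 × 0.860742 = 6.25473 m.
A = ½ × 3.05 × 1.1 = 1.6775 m².
Resultant F = γ·h_c·A = 11.2815 × 6.25473 × 1.6775 = 118.369 kN.
I_c = b·h³/36 = 3.05 × 1.1³/36 = 0.112765 m⁴.
Centre of pressure: y_p = y_c + I_c/(y_c·A) = 7.26667 + 0.112765/(7.26667 × 1.6775) = 7.26667 + 0.00925074 = 7.27592 m along the plane.
The resultant acts 0.366667 + 0.00925074 = 0.375918 m (along the plate) below the hinge at the top edge, so the moment about the hinge is M = F × 0.375918 = 118.369 × 0.375918 = 44.497 kN·m.
A normal force at the bottom, 1.1 m from the hinge, must supply this moment: P = 44.497/1.1 = 40.4518 kN.

P ≈ 40 kN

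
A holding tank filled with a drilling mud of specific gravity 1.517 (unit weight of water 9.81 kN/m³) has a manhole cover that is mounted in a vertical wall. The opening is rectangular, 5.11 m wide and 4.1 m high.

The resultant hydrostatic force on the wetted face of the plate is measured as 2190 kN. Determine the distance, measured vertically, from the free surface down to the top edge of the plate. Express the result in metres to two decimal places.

γ = 1.517 × 9.81 = 14.88177 kN/m³.
A = 5.11 × 4.1 = 20.951 m².
From F = γ·h_c·A, the centroid depth is h_c = 2190/(14.88177 × 20.951) = 7.024 m.
The centroid lies 4.1/2 = 2.05 m below the top edge, so the top edge sits at h_top = 7.024 − 2.05 = 4.974 m below the surface.

d_top ≈ 4.97 m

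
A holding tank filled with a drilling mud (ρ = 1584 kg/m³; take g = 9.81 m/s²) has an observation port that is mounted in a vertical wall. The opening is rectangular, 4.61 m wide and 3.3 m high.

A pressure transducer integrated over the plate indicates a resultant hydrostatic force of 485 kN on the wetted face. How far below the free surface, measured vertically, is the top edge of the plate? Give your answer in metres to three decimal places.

γ = ρg = 1584 × 9.81 / 1000 = 15.53904 kN/m³.
A = 4.61 × 3.3 = 15.213 m².
From F = γ·h_c·A, the centroid depth is h_c = 485/(15.53904 × 15.213) = 2.05165 m.
The centroid lies 3.3/2 = 1.65 m below the top edge, so the top edge sits at h_top = 2.05165 − 1.65 = 0.40165 m below the surface.

d_top ≈ 0.402 m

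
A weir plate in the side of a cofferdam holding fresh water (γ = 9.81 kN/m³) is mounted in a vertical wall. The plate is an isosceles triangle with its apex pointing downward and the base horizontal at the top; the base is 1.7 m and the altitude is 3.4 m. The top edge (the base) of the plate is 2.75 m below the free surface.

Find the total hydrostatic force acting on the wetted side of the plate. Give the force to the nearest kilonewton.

γ = 9.81 kN/m³.
With the apex down, the centroid sits h/3 = 3.4/3 = 1.13333 m below the base (the top edge), so the centroid depth is h_c = 2.75 + 1.13333 = 3.88333 m.
A = ½ × 1.7 × 3.4 = 2.89 m².
Resultant F = γ·h_c·A = 9.81 × 3.88333 × 2.89 = 110.096 kN.

F ≈ 110 kN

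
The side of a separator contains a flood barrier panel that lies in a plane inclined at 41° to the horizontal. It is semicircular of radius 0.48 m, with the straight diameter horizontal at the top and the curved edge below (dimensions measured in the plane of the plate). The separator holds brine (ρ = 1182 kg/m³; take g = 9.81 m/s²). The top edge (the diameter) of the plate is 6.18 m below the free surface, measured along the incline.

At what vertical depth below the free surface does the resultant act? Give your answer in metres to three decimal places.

γ = ρg = 1182 × 9.81 / 1000 = 11.59542 kN/m³.
Let θ = 41° be the plate's angle to the horizontal; measure y along the incline from where the plane meets the free surface. Vertical depth h = y·sinθ with sinθ = 0.656059.
The centroid of a semicircle lies 4r/(3π) = 0.203718 m from the diameter, here below the top edge, so y_c = 6.18 + 0.203718 = 6.38372 m and h_c = 6.38372 × 0.656059 = 4.1881 m.
A = πr²/2 = π × 0.48²/2 = 0.361911 m².
Resultant F = γ·h_c·A = 11.59542 × 4.1881 × 0.361911 = 17.5754 kN.
I_c = (π/8 − 8/(9π))·r⁴ = 0.109757 × 0.48⁴ = 0.00582636 m⁴.
Centre of pressure: y_p = y_c + I_c/(y_c·A) = 6.38372 + 0.00582636/(6.38372 × 0.361911) = 6.38372 + 0.00252186 = 6.38624 m along the plane.
Vertically, h_p = y_p·sinθ = 6.38624 × 0.656059 = 4.18975 m.

h_p = 4.190 m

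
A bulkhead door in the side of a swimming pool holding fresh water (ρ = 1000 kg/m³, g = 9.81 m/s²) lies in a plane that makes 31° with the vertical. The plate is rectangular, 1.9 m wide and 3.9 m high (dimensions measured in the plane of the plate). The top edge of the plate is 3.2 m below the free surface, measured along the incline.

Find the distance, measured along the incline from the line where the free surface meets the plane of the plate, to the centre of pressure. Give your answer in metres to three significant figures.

γ = ρg = 1000 × 9.81 = 9810 N/m³ = 9.81 kN/m³.
The plate makes 31° with the vertical, i.e. θ = 90° − 31° = 59° to the horizontal. Measuring y along the incline from the free-surface line, vertical depth h = y·sinθ with sinθ = 0.857167.
The centroid lies 3.9/2 = 1.95 m below the top edge, so y_c = 3.2 + 1.95 = 5.15 m and h_c = 5.15 × 0.857167 = 4.41441 m.
A = 1.9 × 3.9 = 7.41 m².
Resultant F = γ·h_c·A = 9.81 × 4.41441 × 7.41 = 320.893 kN.
I_c = b·h³/12 = 1.9 × 3.9³/12 = 9.39217 m⁴.
Centre of pressure: y_p = y_c + I_c/(y_c·A) = 5.15 + 9.39217/(5.15 × 7.41) = 5.15 + 0.246116 = 5.39612 m along the plane.

y_p = 5.40 m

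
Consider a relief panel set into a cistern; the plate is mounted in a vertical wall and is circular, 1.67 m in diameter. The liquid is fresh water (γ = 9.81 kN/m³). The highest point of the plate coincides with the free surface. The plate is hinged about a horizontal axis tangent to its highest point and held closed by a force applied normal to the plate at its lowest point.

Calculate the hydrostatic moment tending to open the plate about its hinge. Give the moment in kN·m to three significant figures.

M ≈ 18.7 kN·m

γ = 9.81 kN/m³.
The centroid is at the centre, 0.835 m below the top of the plate, so the centroid depth is h_c = 0.835 m.
A = π(0.835)² = 2.1904 m².
Resultant F = γ·h_c·A = 9.81 × 0.835 × 2.1904 = 17.9423 kN.
I_c = πr⁴/4 = π × 0.835⁴/4 = 0.3818 m⁴.
Centre of pressure: y_p = y_c + I_c/(y_c·A) = 0.835 + 0.3818/(0.835 × 2.1904) = 0.835 + 0.20875 = 1.04375 m along the plane.
The resultant acts 0.835 + 0.20875 = 1.04375 m (along the plate) below the hinge at the top edge, so the moment about the hinge is M = F × 1.04375 = 17.9423 × 1.04375 = 18.7273 kN·m.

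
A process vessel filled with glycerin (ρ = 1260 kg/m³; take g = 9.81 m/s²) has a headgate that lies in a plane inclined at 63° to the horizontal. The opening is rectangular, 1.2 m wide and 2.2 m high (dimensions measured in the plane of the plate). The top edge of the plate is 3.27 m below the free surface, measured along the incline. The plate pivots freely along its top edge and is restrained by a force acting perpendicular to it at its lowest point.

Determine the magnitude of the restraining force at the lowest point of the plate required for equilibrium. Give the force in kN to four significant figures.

P ≈ 68.86 kN

γ = ρg = 1260 × 9.81 / 1000 = 12.3606 kN/m³.
Let θ = 63° be the plate's angle to the horizontal; measure y along the incline from where the plane meets the free surface. Vertical depth h = y·sinθ with sinθ = 0.891007.
The centroid lies 2.2/2 = 1.1 m below the top edge, so y_c = 3.27 + 1.1 = 4.37 m and h_c = 4.37 × 0.891007 = 3.8937 m.
A = 1.2 × 2.2 = 2.64 m².
Resultant F = γ·h_c·A = 12.3606 × 3.8937 × 2.64 = 127.059 kN.
I_c = b·h³/12 = 1.2 × 2.2³/12 = 1.0648 m⁴.
Centre of pressure: y_p = y_c + I_c/(y_c·A) = 4.37 + 1.0648/(4.37 × 2.64) = 4.37 + 0.092296 = 4.4623 m along the plane.
The resultant acts 1.1 + 0.092296 = 1.1923 m (along the plate) below the hinge at the top edge, so the moment about the hinge is M = F × 1.1923 = 127.059 × 1.1923 = 151.492 kN·m.
A normal force at the bottom, 2.2 m from the hinge, must supply this moment: P = 151.492/2.2 = 68.86 kN.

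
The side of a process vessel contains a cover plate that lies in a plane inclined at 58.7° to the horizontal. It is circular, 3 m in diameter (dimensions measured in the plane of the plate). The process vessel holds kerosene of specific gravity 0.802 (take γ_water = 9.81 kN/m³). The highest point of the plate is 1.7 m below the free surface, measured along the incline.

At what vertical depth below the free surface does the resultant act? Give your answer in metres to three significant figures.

γ = 0.802 × 9.81 = 7.86762 kN/m³.
Let θ = 58.7° be the plate's angle to the horizontal; measure y along the incline from where the plane meets the free surface. Vertical depth h = y·sinθ with sinθ = 0.854459.
The centroid is at the centre, 1.5 m below the top of the plate, so y_c = 1.7 + 1.5 = 3.2 m and h_c = 3.2 × 0.854459 = 2.73427 m.
A = π(1.5)² = 7.06858 m².
Resultant F = γ·h_c·A = 7.86762 × 2.73427 × 7.06858 = 152.061 kN.
I_c = πr⁴/4 = π × 1.5⁴/4 = 3.97608 m⁴.
Centre of pressure: y_p = y_c + I_c/(y_c·A) = 3.2 + 3.97608/(3.2 × 7.06858) = 3.2 + 0.175781 = 3.37578 m along the plane.
Vertically, h_p = y_p·sinθ = 3.37578 × 0.854459 = 2.88447 m.

h_p = 2.88 m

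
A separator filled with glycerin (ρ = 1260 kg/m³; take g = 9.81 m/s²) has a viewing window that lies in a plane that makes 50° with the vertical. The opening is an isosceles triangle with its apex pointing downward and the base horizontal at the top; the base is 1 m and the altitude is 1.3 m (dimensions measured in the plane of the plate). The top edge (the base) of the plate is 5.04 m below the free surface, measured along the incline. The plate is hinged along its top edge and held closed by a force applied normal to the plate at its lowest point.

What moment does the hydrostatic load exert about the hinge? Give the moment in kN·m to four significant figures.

γ = ρg = 1260 × 9.81 / 1000 = 12.3606 kN/m³.
The plate makes 50° with the vertical, i.e. θ = 90° − 50° = 40° to the horizontal. Measuring y along the incline from the free-surface line, vertical depth h = y·sinθ with sinθ = 0.642788.
With the apex down, the centroid sits h/3 = 1.3/3 = 0.433333 m below the base (the top edge), so y_c = 5.04 + 0.433333 = 5.47333 m and h_c = 5.47333 × 0.642788 = 3.51819 m.
A = ½ × 1 × 1.3 = 0.65 m².
Resultant F = γ·h_c·A = 12.3606 × 3.51819 × 0.65 = 28.2665 kN.
I_c = b·h³/36 = 1 × 1.3³/36 = 0.0610278 m⁴.
Centre of pressure: y_p = y_c + I_c/(y_c·A) = 5.47333 + 0.0610278/(5.47333 × 0.65) = 5.47333 + 0.0171539 = 5.49048 m along the plane.
The resultant acts 0.433333 + 0.0171539 = 0.450487 m (along the plate) below the hinge at the top edge, so the moment about the hinge is M = F × 0.450487 = 28.2665 × 0.450487 = 12.7337 kN·m.

M ≈ 12.73 kN·m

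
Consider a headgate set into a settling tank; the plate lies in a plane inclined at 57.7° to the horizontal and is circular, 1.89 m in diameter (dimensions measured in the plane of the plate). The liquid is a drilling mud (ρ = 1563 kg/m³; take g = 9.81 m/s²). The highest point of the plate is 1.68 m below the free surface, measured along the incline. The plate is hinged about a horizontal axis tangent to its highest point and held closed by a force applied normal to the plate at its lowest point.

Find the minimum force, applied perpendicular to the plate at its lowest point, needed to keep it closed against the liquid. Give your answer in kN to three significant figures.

γ = ρg = 1563 × 9.81 / 1000 = 15.33303 kN/m³.
Let θ = 57.7° be the plate's angle to the horizontal; measure y along the incline from where the plane meets the free surface. Vertical depth h = y·sinθ with sinθ = 0.845262.
The centroid is at the centre, 0.945 m below the top of the plate, so y_c = 1.68 + 0.945 = 2.625 m and h_c = 2.625 × 0.845262 = 2.21881 m.
A = π(0.945)² = 2.80552 m².
Resultant F = γ·h_c·A = 15.33303 × 2.21881 × 2.80552 = 95.4468 kN.
I_c = πr⁴/4 = π × 0.945⁴/4 = 0.62635 m⁴.
Centre of pressure: y_p = y_c + I_c/(y_c·A) = 2.625 + 0.62635/(2.625 × 2.80552) = 2.625 + 0.08505 = 2.71005 m along the plane.
The resultant acts 0.945 + 0.08505 = 1.03005 m (along the plate) below the hinge at the top edge, so the moment about the hinge is M = F × 1.03005 = 95.4468 × 1.03005 = 98.315 kN·m.
A normal force at the bottom, 1.89 m from the hinge, must supply this moment: P = 98.315/1.89 = 52.0185 kN.

P ≈ 52.0 kN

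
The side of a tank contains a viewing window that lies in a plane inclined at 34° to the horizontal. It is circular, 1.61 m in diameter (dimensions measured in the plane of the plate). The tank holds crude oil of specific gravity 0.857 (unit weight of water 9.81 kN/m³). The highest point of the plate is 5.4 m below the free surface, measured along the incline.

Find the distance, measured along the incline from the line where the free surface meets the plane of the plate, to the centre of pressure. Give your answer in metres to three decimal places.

γ = 0.857 × 9.81 = 8.40717 kN/m³.
Let θ = 34° be the plate's angle to the horizontal; measure y along the incline from where the plane meets the free surface. Vertical depth h = y·sinθ with sinθ = 0.559193.
The centroid is at the centre, 0.805 m below the top of the plate, so y_c = 5.4 + 0.805 = 6.205 m and h_c = 6.205 × 0.559193 = 3.46979 m.
A = π(0.805)² = 2.03583 m².
Resultant F = γ·h_c·A = 8.40717 × 3.46979 × 2.03583 = 59.3874 kN.
I_c = πr⁴/4 = π × 0.805⁴/4 = 0.329817 m⁴.
Centre of pressure: y_p = y_c + I_c/(y_c·A) = 6.205 + 0.329817/(6.205 × 2.03583) = 6.205 + 0.026109 = 6.23111 m along the plane.

y_p = 6.231 m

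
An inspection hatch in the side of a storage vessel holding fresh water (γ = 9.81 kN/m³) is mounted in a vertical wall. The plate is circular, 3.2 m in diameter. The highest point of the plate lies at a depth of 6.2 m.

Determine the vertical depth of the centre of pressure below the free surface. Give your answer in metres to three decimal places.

h_p = 7.882 m

γ = 9.81 kN/m³.
The centroid is at the centre, 1.6 m below the top of the plate, so the centroid depth is h_c = 6.2 + 1.6 = 7.8 m.
A = π(1.6)² = 8.04248 m².
Resultant F = γ·h_c·A = 9.81 × 7.8 × 8.04248 = 615.394 kN.
I_c = πr⁴/4 = π × 1.6⁴/4 = 5.14719 m⁴.
Centre of pressure: y_p = y_c + I_c/(y_c·A) = 7.8 + 5.14719/(7.8 × 8.04248) = 7.8 + 0.0820513 = 7.88205 m along the plane.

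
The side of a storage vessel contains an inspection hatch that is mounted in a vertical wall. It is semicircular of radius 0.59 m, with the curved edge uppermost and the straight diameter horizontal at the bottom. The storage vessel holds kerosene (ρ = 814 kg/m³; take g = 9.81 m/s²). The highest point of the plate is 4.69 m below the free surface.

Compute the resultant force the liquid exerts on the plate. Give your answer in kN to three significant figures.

γ = ρg = 814 × 9.81 / 1000 = 7.98534 kN/m³.
The centroid lies 4r/(3π) = 0.250404 m above the diameter, so r − 4r/(3π) = 0.59 − 0.250404 = 0.339596 m below the topmost point, so the centroid depth is h_c = 4.69 + 0.339596 = 5.0296 m.
A = πr²/2 = π × 0.59²/2 = 0.546794 m².
Resultant F = γ·h_c·A = 7.98534 × 5.0296 × 0.546794 = 21.9609 kN.

F ≈ 22.0 kN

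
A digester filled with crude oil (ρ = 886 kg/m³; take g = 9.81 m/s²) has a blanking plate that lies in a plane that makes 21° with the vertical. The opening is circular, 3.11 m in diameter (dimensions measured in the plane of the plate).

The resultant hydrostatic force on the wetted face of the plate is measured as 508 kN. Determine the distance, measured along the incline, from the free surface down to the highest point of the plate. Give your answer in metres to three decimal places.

y_top ≈ 6.686 m

γ = ρg = 886 × 9.81 / 1000 = 8.69166 kN/m³.
A = π(1.555)² = 7.59645 m².
From F = γ·h_c·A, the centroid depth is h_c = 508/(8.69166 × 7.59645) = 7.69397 m.
The plate makes 21° with the vertical, i.e. θ = 90° − 21° = 69° to the horizontal. Measuring y along the incline from the free-surface line, vertical depth h = y·sinθ with sinθ = 0.933580.
Along the incline, y_c = h_c/sinθ = 7.69397/0.933580 = 8.24136 m.
The centroid is at the centre, 1.555 m below the top of the plate, so the highest point sits at y_top = 8.24136 − 1.555 = 6.68636 m along the incline.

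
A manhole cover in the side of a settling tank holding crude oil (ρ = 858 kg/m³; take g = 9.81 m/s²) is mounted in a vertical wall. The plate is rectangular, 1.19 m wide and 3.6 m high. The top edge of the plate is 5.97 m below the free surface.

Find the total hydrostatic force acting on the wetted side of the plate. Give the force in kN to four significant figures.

γ = ρg = 858 × 9.81 / 1000 = 8.41698 kN/m³.
The centroid lies 3.6/2 = 1.8 m below the top edge, so the centroid depth is h_c = 5.97 + 1.8 = 7.77 m.
A = 1.19 × 3.6 = 4.284 m².
Resultant F = γ·h_c·A = 8.41698 × 7.77 × 4.284 = 280.173 kN.

F ≈ 280.2 kN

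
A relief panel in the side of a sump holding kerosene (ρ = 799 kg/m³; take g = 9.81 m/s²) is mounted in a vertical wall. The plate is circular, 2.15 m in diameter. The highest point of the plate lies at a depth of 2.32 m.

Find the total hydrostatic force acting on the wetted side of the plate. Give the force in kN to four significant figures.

F ≈ 96.61 kN

γ = ρg = 799 × 9.81 / 1000 = 7.83819 kN/m³.
The centroid is at the centre, 1.075 m below the top of the plate, so the centroid depth is h_c = 2.32 + 1.075 = 3.395 m.
A = π(1.075)² = 3.6305 m².
Resultant F = γ·h_c·A = 7.83819 × 3.395 × 3.6305 = 96.61 kN.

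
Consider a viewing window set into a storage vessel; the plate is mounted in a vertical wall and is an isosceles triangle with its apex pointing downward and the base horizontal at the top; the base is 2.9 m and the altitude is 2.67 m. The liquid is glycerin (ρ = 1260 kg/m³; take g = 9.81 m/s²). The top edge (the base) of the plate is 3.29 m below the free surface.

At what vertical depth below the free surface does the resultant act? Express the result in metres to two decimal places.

γ = ρg = 1260 × 9.81 / 1000 = 12.3606 kN/m³.
With the apex down, the centroid sits h/3 = 2.67/3 = 0.89 m below the base (the top edge), so the centroid depth is h_c = 3.29 + 0.89 = 4.18 m.
A = ½ × 2.9 × 2.67 = 3.8715 m².
Resultant F = γ·h_c·A = 12.3606 × 4.18 × 3.8715 = 200.03 kN.
I_c = b·h³/36 = 2.9 × 2.67³/36 = 1.53331 m⁴.
Centre of pressure: y_p = y_c + I_c/(y_c·A) = 4.18 + 1.53331/(4.18 × 3.8715) = 4.18 + 0.094749 = 4.27475 m along the plane.

h_p = 4.27 m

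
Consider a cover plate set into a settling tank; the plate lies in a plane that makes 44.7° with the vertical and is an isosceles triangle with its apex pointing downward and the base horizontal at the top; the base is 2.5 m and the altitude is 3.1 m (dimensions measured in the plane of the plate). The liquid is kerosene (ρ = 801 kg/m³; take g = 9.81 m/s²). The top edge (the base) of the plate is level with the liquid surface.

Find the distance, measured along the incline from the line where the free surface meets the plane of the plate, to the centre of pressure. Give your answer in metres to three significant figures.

γ = ρg = 801 × 9.81 / 1000 = 7.85781 kN/m³.
The plate makes 44.7° with the vertical, i.e. θ = 90° − 44.7° = 45.3° to the horizontal. Measuring y along the incline from the free-surface line, vertical depth h = y·sinθ with sinθ = 0.710799.
With the apex down, the centroid sits h/3 = 3.1/3 = 1.03333 m below the base (the top edge), so y_c = 1.03333 m and h_c = 1.03333 × 0.710799 = 0.73449 m.
A = ½ × 2.5 × 3.1 = 3.875 m².
Resultant F = γ·h_c·A = 7.85781 × 0.73449 × 3.875 = 22.3645 kN.
I_c = b·h³/36 = 2.5 × 3.1³/36 = 2.06882 m⁴.
Centre of pressure: y_p = y_c + I_c/(y_c·A) = 1.03333 + 2.06882/(1.03333 × 3.875) = 1.03333 + 0.516668 = 1.55 m along the plane.

y_p = 1.55 m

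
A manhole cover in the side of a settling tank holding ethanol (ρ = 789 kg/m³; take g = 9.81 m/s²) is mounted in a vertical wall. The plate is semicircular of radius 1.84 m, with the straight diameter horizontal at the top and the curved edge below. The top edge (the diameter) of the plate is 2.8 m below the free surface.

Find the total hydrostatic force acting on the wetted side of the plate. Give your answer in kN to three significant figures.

F ≈ 147 kN

γ = ρg = 789 × 9.81 / 1000 = 7.74009 kN/m³.
The centroid of a semicircle lies 4r/(3π) = 0.78092 m from the diameter, here below the top edge, so the centroid depth is h_c = 2.8 + 0.78092 = 3.58092 m.
A = πr²/2 = π × 1.84²/2 = 5.31809 m².
Resultant F = γ·h_c·A = 7.74009 × 3.58092 × 5.31809 = 147.4 kN.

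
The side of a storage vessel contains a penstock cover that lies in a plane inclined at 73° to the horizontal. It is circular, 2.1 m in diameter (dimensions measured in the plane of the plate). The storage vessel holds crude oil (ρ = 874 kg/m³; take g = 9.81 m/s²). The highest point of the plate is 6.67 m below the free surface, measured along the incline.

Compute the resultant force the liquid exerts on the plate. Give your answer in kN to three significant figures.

F ≈ 219 kN

γ = ρg = 874 × 9.81 / 1000 = 8.57394 kN/m³.
Let θ = 73° be the plate's angle to the horizontal; measure y along the incline from where the plane meets the free surface. Vertical depth h = y·sinθ with sinθ = 0.956305.
The centroid is at the centre, 1.05 m below the top of the plate, so y_c = 6.67 + 1.05 = 7.72 m and h_c = 7.72 × 0.956305 = 7.38267 m.
A = π(1.05)² = 3.46361 m².
Resultant F = γ·h_c·A = 8.57394 × 7.38267 × 3.46361 = 219.242 kN.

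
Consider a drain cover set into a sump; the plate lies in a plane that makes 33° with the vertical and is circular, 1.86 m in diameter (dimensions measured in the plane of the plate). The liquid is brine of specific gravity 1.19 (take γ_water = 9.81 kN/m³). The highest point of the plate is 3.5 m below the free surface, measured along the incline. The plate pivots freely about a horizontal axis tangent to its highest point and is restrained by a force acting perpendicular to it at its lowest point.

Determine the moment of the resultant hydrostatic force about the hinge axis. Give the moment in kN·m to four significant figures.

γ = 1.19 × 9.81 = 11.6739 kN/m³.
The plate makes 33° with the vertical, i.e. θ = 90° − 33° = 57° to the horizontal. Measuring y along the incline from the free-surface line, vertical depth h = y·sinθ with sinθ = 0.838671.
The centroid is at the centre, 0.93 m below the top of the plate, so y_c = 3.5 + 0.93 = 4.43 m and h_c = 4.43 × 0.838671 = 3.71531 m.
A = π(0.93)² = 2.71716 m².
Resultant F = γ·h_c·A = 11.6739 × 3.71531 × 2.71716 = 117.849 kN.
I_c = πr⁴/4 = π × 0.93⁴/4 = 0.587519 m⁴.
Centre of pressure: y_p = y_c + I_c/(y_c·A) = 4.43 + 0.587519/(4.43 × 2.71716) = 4.43 + 0.0488093 = 4.47881 m along the plane.
The resultant acts 0.93 + 0.0488093 = 0.978809 m (along the plate) below the hinge at the top edge, so the moment about the hinge is M = F × 0.978809 = 117.849 × 0.978809 = 115.352 kN·m.

M ≈ 115.4 kN·m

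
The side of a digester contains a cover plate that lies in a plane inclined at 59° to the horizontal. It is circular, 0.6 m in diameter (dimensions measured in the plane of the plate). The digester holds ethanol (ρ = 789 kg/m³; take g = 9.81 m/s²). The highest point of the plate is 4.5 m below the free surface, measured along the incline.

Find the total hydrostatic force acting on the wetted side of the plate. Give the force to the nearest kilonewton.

γ = ρg = 789 × 9.81 / 1000 = 7.74009 kN/m³.
Let θ = 59° be the plate's angle to the horizontal; measure y along the incline from where the plane meets the free surface. Vertical depth h = y·sinθ with sinθ = 0.857167.
The centroid is at the centre, 0.3 m below the top of the plate, so y_c = 4.5 + 0.3 = 4.8 m and h_c = 4.8 × 0.857167 = 4.1144 m.
A = π(0.3)² = 0.282743 m².
Resultant F = γ·h_c·A = 7.74009 × 4.1144 × 0.282743 = 9.00418 kN.

F ≈ 9 kN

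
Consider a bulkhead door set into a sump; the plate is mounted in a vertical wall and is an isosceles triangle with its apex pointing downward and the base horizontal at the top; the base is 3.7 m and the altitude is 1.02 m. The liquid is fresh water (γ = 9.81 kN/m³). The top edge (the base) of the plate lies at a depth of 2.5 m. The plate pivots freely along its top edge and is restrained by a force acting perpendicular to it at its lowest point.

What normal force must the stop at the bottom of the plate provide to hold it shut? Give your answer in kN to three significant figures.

P ≈ 18.6 kN

γ = 9.81 kN/m³.
With the apex down, the centroid sits h/3 = 1.02/3 = 0.34 m below the base (the top edge), so the centroid depth is h_c = 2.5 + 0.34 = 2.84 m.
A = ½ × 3.7 × 1.02 = 1.887 m².
Resultant F = γ·h_c·A = 9.81 × 2.84 × 1.887 = 52.5726 kN.
I_c = b·h³/36 = 3.7 × 1.02³/36 = 0.109069 m⁴.
Centre of pressure: y_p = y_c + I_c/(y_c·A) = 2.84 + 0.109069/(2.84 × 1.887) = 2.84 + 0.0203522 = 2.86035 m along the plane.
The resultant acts 0.34 + 0.0203522 = 0.360352 m (along the plate) below the hinge at the top edge, so the moment about the hinge is M = F × 0.360352 = 52.5726 × 0.360352 = 18.9446 kN·m.
A normal force at the bottom, 1.02 m from the hinge, must supply this moment: P = 18.9446/1.02 = 18.5731 kN.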